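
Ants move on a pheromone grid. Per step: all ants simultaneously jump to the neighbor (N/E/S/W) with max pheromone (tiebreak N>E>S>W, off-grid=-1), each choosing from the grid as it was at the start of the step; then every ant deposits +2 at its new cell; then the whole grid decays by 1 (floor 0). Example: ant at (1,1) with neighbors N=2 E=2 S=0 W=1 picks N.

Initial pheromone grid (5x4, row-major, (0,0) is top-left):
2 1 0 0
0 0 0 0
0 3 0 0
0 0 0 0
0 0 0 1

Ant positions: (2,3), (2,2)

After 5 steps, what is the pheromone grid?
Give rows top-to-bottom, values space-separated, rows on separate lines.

After step 1: ants at (1,3),(2,1)
  1 0 0 0
  0 0 0 1
  0 4 0 0
  0 0 0 0
  0 0 0 0
After step 2: ants at (0,3),(1,1)
  0 0 0 1
  0 1 0 0
  0 3 0 0
  0 0 0 0
  0 0 0 0
After step 3: ants at (1,3),(2,1)
  0 0 0 0
  0 0 0 1
  0 4 0 0
  0 0 0 0
  0 0 0 0
After step 4: ants at (0,3),(1,1)
  0 0 0 1
  0 1 0 0
  0 3 0 0
  0 0 0 0
  0 0 0 0
After step 5: ants at (1,3),(2,1)
  0 0 0 0
  0 0 0 1
  0 4 0 0
  0 0 0 0
  0 0 0 0

0 0 0 0
0 0 0 1
0 4 0 0
0 0 0 0
0 0 0 0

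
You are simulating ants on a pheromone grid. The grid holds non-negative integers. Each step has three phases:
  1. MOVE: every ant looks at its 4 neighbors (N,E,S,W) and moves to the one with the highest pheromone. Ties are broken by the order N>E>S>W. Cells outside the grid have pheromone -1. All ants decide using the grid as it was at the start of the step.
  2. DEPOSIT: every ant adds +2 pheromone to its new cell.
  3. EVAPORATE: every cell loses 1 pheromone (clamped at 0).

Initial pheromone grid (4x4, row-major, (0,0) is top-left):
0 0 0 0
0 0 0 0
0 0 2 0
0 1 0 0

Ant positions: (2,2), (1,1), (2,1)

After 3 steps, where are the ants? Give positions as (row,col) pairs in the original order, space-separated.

Step 1: ant0:(2,2)->N->(1,2) | ant1:(1,1)->N->(0,1) | ant2:(2,1)->E->(2,2)
  grid max=3 at (2,2)
Step 2: ant0:(1,2)->S->(2,2) | ant1:(0,1)->E->(0,2) | ant2:(2,2)->N->(1,2)
  grid max=4 at (2,2)
Step 3: ant0:(2,2)->N->(1,2) | ant1:(0,2)->S->(1,2) | ant2:(1,2)->S->(2,2)
  grid max=5 at (1,2)

(1,2) (1,2) (2,2)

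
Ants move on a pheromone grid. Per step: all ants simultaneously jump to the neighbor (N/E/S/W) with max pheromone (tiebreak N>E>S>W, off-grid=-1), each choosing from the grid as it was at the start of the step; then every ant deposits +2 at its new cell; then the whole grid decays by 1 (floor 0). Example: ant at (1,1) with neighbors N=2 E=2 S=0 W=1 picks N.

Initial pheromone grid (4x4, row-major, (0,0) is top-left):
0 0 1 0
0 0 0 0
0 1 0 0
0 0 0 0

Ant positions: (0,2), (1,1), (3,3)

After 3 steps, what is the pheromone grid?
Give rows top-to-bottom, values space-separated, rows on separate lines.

After step 1: ants at (0,3),(2,1),(2,3)
  0 0 0 1
  0 0 0 0
  0 2 0 1
  0 0 0 0
After step 2: ants at (1,3),(1,1),(1,3)
  0 0 0 0
  0 1 0 3
  0 1 0 0
  0 0 0 0
After step 3: ants at (0,3),(2,1),(0,3)
  0 0 0 3
  0 0 0 2
  0 2 0 0
  0 0 0 0

0 0 0 3
0 0 0 2
0 2 0 0
0 0 0 0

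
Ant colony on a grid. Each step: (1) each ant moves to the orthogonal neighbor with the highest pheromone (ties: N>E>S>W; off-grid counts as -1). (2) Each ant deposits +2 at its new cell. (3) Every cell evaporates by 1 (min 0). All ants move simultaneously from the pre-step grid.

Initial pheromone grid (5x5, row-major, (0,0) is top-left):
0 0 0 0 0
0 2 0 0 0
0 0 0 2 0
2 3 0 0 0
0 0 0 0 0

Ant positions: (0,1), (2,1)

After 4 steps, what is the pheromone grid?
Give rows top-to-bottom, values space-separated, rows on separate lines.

After step 1: ants at (1,1),(3,1)
  0 0 0 0 0
  0 3 0 0 0
  0 0 0 1 0
  1 4 0 0 0
  0 0 0 0 0
After step 2: ants at (0,1),(3,0)
  0 1 0 0 0
  0 2 0 0 0
  0 0 0 0 0
  2 3 0 0 0
  0 0 0 0 0
After step 3: ants at (1,1),(3,1)
  0 0 0 0 0
  0 3 0 0 0
  0 0 0 0 0
  1 4 0 0 0
  0 0 0 0 0
After step 4: ants at (0,1),(3,0)
  0 1 0 0 0
  0 2 0 0 0
  0 0 0 0 0
  2 3 0 0 0
  0 0 0 0 0

0 1 0 0 0
0 2 0 0 0
0 0 0 0 0
2 3 0 0 0
0 0 0 0 0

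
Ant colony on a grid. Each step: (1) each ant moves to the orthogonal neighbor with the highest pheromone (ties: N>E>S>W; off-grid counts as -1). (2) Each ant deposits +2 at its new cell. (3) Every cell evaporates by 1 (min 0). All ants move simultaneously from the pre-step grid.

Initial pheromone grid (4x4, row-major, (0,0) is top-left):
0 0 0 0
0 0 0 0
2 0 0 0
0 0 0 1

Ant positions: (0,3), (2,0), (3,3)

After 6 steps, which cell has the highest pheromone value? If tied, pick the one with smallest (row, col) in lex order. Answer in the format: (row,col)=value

Answer: (1,3)=6

Derivation:
Step 1: ant0:(0,3)->S->(1,3) | ant1:(2,0)->N->(1,0) | ant2:(3,3)->N->(2,3)
  grid max=1 at (1,0)
Step 2: ant0:(1,3)->S->(2,3) | ant1:(1,0)->S->(2,0) | ant2:(2,3)->N->(1,3)
  grid max=2 at (1,3)
Step 3: ant0:(2,3)->N->(1,3) | ant1:(2,0)->N->(1,0) | ant2:(1,3)->S->(2,3)
  grid max=3 at (1,3)
Step 4: ant0:(1,3)->S->(2,3) | ant1:(1,0)->S->(2,0) | ant2:(2,3)->N->(1,3)
  grid max=4 at (1,3)
Step 5: ant0:(2,3)->N->(1,3) | ant1:(2,0)->N->(1,0) | ant2:(1,3)->S->(2,3)
  grid max=5 at (1,3)
Step 6: ant0:(1,3)->S->(2,3) | ant1:(1,0)->S->(2,0) | ant2:(2,3)->N->(1,3)
  grid max=6 at (1,3)
Final grid:
  0 0 0 0
  0 0 0 6
  2 0 0 6
  0 0 0 0
Max pheromone 6 at (1,3)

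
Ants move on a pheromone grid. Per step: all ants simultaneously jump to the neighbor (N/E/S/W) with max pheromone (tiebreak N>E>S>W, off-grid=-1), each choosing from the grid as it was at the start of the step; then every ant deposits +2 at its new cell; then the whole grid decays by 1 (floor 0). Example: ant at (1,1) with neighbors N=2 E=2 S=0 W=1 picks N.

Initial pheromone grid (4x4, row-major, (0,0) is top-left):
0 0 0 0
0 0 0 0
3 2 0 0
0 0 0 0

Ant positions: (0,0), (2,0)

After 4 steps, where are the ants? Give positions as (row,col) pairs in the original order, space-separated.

Step 1: ant0:(0,0)->E->(0,1) | ant1:(2,0)->E->(2,1)
  grid max=3 at (2,1)
Step 2: ant0:(0,1)->E->(0,2) | ant1:(2,1)->W->(2,0)
  grid max=3 at (2,0)
Step 3: ant0:(0,2)->E->(0,3) | ant1:(2,0)->E->(2,1)
  grid max=3 at (2,1)
Step 4: ant0:(0,3)->S->(1,3) | ant1:(2,1)->W->(2,0)
  grid max=3 at (2,0)

(1,3) (2,0)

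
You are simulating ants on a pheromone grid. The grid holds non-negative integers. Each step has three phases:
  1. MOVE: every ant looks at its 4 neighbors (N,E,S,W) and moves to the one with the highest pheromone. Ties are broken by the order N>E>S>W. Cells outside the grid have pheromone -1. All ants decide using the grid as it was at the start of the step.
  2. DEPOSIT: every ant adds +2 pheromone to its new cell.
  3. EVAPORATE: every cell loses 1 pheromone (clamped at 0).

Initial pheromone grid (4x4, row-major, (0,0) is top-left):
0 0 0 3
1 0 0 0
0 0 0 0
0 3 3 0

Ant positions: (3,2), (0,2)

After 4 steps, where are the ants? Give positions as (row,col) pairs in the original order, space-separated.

Step 1: ant0:(3,2)->W->(3,1) | ant1:(0,2)->E->(0,3)
  grid max=4 at (0,3)
Step 2: ant0:(3,1)->E->(3,2) | ant1:(0,3)->S->(1,3)
  grid max=3 at (0,3)
Step 3: ant0:(3,2)->W->(3,1) | ant1:(1,3)->N->(0,3)
  grid max=4 at (0,3)
Step 4: ant0:(3,1)->E->(3,2) | ant1:(0,3)->S->(1,3)
  grid max=3 at (0,3)

(3,2) (1,3)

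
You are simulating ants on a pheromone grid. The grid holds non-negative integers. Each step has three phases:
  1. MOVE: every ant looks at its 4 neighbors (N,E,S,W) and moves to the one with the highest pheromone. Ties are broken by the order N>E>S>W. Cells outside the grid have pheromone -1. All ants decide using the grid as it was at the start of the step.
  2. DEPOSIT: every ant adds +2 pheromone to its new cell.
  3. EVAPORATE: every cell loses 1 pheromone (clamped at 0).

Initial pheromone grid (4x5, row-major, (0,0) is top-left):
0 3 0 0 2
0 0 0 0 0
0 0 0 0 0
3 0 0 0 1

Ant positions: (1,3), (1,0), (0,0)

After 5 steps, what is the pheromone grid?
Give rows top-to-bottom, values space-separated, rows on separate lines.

After step 1: ants at (0,3),(0,0),(0,1)
  1 4 0 1 1
  0 0 0 0 0
  0 0 0 0 0
  2 0 0 0 0
After step 2: ants at (0,4),(0,1),(0,0)
  2 5 0 0 2
  0 0 0 0 0
  0 0 0 0 0
  1 0 0 0 0
After step 3: ants at (1,4),(0,0),(0,1)
  3 6 0 0 1
  0 0 0 0 1
  0 0 0 0 0
  0 0 0 0 0
After step 4: ants at (0,4),(0,1),(0,0)
  4 7 0 0 2
  0 0 0 0 0
  0 0 0 0 0
  0 0 0 0 0
After step 5: ants at (1,4),(0,0),(0,1)
  5 8 0 0 1
  0 0 0 0 1
  0 0 0 0 0
  0 0 0 0 0

5 8 0 0 1
0 0 0 0 1
0 0 0 0 0
0 0 0 0 0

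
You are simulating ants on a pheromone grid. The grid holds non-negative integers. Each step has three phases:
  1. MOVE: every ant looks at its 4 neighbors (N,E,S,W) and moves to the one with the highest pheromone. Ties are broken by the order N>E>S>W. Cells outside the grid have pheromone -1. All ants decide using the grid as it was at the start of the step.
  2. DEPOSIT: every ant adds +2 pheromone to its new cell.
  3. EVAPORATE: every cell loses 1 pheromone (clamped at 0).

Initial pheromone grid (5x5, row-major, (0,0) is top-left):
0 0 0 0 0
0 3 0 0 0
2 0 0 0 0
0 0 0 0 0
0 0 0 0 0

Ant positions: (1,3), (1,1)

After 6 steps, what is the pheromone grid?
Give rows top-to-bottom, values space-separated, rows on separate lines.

After step 1: ants at (0,3),(0,1)
  0 1 0 1 0
  0 2 0 0 0
  1 0 0 0 0
  0 0 0 0 0
  0 0 0 0 0
After step 2: ants at (0,4),(1,1)
  0 0 0 0 1
  0 3 0 0 0
  0 0 0 0 0
  0 0 0 0 0
  0 0 0 0 0
After step 3: ants at (1,4),(0,1)
  0 1 0 0 0
  0 2 0 0 1
  0 0 0 0 0
  0 0 0 0 0
  0 0 0 0 0
After step 4: ants at (0,4),(1,1)
  0 0 0 0 1
  0 3 0 0 0
  0 0 0 0 0
  0 0 0 0 0
  0 0 0 0 0
After step 5: ants at (1,4),(0,1)
  0 1 0 0 0
  0 2 0 0 1
  0 0 0 0 0
  0 0 0 0 0
  0 0 0 0 0
After step 6: ants at (0,4),(1,1)
  0 0 0 0 1
  0 3 0 0 0
  0 0 0 0 0
  0 0 0 0 0
  0 0 0 0 0

0 0 0 0 1
0 3 0 0 0
0 0 0 0 0
0 0 0 0 0
0 0 0 0 0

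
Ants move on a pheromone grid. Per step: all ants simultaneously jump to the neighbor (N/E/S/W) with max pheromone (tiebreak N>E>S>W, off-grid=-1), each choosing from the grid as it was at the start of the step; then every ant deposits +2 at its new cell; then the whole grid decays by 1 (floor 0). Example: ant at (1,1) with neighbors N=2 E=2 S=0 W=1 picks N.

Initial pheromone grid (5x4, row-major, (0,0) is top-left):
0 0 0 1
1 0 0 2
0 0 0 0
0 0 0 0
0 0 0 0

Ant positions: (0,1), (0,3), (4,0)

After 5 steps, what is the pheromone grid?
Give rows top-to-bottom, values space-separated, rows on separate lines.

After step 1: ants at (0,2),(1,3),(3,0)
  0 0 1 0
  0 0 0 3
  0 0 0 0
  1 0 0 0
  0 0 0 0
After step 2: ants at (0,3),(0,3),(2,0)
  0 0 0 3
  0 0 0 2
  1 0 0 0
  0 0 0 0
  0 0 0 0
After step 3: ants at (1,3),(1,3),(1,0)
  0 0 0 2
  1 0 0 5
  0 0 0 0
  0 0 0 0
  0 0 0 0
After step 4: ants at (0,3),(0,3),(0,0)
  1 0 0 5
  0 0 0 4
  0 0 0 0
  0 0 0 0
  0 0 0 0
After step 5: ants at (1,3),(1,3),(0,1)
  0 1 0 4
  0 0 0 7
  0 0 0 0
  0 0 0 0
  0 0 0 0

0 1 0 4
0 0 0 7
0 0 0 0
0 0 0 0
0 0 0 0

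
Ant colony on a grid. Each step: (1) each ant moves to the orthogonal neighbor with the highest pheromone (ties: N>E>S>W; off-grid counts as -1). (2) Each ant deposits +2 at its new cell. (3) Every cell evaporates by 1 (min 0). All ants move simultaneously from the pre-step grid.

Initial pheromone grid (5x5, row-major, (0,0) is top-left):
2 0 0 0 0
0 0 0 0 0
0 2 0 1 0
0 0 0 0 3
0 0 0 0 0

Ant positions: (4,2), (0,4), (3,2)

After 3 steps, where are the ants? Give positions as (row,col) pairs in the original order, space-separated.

Step 1: ant0:(4,2)->N->(3,2) | ant1:(0,4)->S->(1,4) | ant2:(3,2)->N->(2,2)
  grid max=2 at (3,4)
Step 2: ant0:(3,2)->N->(2,2) | ant1:(1,4)->N->(0,4) | ant2:(2,2)->S->(3,2)
  grid max=2 at (2,2)
Step 3: ant0:(2,2)->S->(3,2) | ant1:(0,4)->S->(1,4) | ant2:(3,2)->N->(2,2)
  grid max=3 at (2,2)

(3,2) (1,4) (2,2)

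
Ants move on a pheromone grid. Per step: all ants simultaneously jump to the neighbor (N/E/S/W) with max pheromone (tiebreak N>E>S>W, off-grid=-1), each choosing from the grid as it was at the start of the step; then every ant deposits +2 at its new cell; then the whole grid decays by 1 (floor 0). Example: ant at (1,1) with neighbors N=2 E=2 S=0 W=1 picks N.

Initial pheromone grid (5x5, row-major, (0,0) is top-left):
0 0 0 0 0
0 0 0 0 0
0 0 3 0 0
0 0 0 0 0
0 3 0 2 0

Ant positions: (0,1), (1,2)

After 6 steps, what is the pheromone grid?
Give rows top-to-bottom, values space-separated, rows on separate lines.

After step 1: ants at (0,2),(2,2)
  0 0 1 0 0
  0 0 0 0 0
  0 0 4 0 0
  0 0 0 0 0
  0 2 0 1 0
After step 2: ants at (0,3),(1,2)
  0 0 0 1 0
  0 0 1 0 0
  0 0 3 0 0
  0 0 0 0 0
  0 1 0 0 0
After step 3: ants at (0,4),(2,2)
  0 0 0 0 1
  0 0 0 0 0
  0 0 4 0 0
  0 0 0 0 0
  0 0 0 0 0
After step 4: ants at (1,4),(1,2)
  0 0 0 0 0
  0 0 1 0 1
  0 0 3 0 0
  0 0 0 0 0
  0 0 0 0 0
After step 5: ants at (0,4),(2,2)
  0 0 0 0 1
  0 0 0 0 0
  0 0 4 0 0
  0 0 0 0 0
  0 0 0 0 0
After step 6: ants at (1,4),(1,2)
  0 0 0 0 0
  0 0 1 0 1
  0 0 3 0 0
  0 0 0 0 0
  0 0 0 0 0

0 0 0 0 0
0 0 1 0 1
0 0 3 0 0
0 0 0 0 0
0 0 0 0 0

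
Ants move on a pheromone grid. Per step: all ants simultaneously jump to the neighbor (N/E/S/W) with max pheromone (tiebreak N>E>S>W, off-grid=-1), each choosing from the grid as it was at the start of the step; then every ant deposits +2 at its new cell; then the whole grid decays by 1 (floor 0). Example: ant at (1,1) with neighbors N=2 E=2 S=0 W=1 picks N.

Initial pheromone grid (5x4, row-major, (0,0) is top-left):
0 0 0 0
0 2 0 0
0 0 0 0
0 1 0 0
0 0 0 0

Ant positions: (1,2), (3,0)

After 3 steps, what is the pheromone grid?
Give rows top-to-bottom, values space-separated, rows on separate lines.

After step 1: ants at (1,1),(3,1)
  0 0 0 0
  0 3 0 0
  0 0 0 0
  0 2 0 0
  0 0 0 0
After step 2: ants at (0,1),(2,1)
  0 1 0 0
  0 2 0 0
  0 1 0 0
  0 1 0 0
  0 0 0 0
After step 3: ants at (1,1),(1,1)
  0 0 0 0
  0 5 0 0
  0 0 0 0
  0 0 0 0
  0 0 0 0

0 0 0 0
0 5 0 0
0 0 0 0
0 0 0 0
0 0 0 0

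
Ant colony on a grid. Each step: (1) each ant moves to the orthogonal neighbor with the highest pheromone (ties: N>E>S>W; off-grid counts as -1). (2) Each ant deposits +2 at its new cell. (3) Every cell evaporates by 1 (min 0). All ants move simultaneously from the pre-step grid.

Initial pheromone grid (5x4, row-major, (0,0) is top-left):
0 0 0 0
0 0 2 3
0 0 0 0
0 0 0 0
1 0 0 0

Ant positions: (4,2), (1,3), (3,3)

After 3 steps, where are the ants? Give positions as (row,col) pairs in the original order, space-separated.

Step 1: ant0:(4,2)->N->(3,2) | ant1:(1,3)->W->(1,2) | ant2:(3,3)->N->(2,3)
  grid max=3 at (1,2)
Step 2: ant0:(3,2)->N->(2,2) | ant1:(1,2)->E->(1,3) | ant2:(2,3)->N->(1,3)
  grid max=5 at (1,3)
Step 3: ant0:(2,2)->N->(1,2) | ant1:(1,3)->W->(1,2) | ant2:(1,3)->W->(1,2)
  grid max=7 at (1,2)

(1,2) (1,2) (1,2)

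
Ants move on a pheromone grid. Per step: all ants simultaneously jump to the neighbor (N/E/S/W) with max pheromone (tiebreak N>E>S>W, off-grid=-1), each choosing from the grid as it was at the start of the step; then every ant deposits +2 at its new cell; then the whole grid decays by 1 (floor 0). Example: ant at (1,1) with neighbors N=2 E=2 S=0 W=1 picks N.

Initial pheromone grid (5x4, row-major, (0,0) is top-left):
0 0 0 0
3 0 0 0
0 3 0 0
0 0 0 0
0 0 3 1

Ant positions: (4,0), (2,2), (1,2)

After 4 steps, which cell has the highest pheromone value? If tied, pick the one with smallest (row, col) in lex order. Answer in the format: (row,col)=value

Step 1: ant0:(4,0)->N->(3,0) | ant1:(2,2)->W->(2,1) | ant2:(1,2)->N->(0,2)
  grid max=4 at (2,1)
Step 2: ant0:(3,0)->N->(2,0) | ant1:(2,1)->N->(1,1) | ant2:(0,2)->E->(0,3)
  grid max=3 at (2,1)
Step 3: ant0:(2,0)->E->(2,1) | ant1:(1,1)->S->(2,1) | ant2:(0,3)->S->(1,3)
  grid max=6 at (2,1)
Step 4: ant0:(2,1)->N->(1,1) | ant1:(2,1)->N->(1,1) | ant2:(1,3)->N->(0,3)
  grid max=5 at (2,1)
Final grid:
  0 0 0 1
  0 3 0 0
  0 5 0 0
  0 0 0 0
  0 0 0 0
Max pheromone 5 at (2,1)

Answer: (2,1)=5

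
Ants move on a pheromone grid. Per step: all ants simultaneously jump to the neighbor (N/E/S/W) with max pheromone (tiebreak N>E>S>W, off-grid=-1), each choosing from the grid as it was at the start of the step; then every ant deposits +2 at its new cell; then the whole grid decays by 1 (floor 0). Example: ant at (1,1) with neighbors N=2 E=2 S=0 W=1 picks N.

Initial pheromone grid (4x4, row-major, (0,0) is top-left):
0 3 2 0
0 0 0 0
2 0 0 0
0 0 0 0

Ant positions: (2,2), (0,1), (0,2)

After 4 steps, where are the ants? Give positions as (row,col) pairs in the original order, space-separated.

Step 1: ant0:(2,2)->N->(1,2) | ant1:(0,1)->E->(0,2) | ant2:(0,2)->W->(0,1)
  grid max=4 at (0,1)
Step 2: ant0:(1,2)->N->(0,2) | ant1:(0,2)->W->(0,1) | ant2:(0,1)->E->(0,2)
  grid max=6 at (0,2)
Step 3: ant0:(0,2)->W->(0,1) | ant1:(0,1)->E->(0,2) | ant2:(0,2)->W->(0,1)
  grid max=8 at (0,1)
Step 4: ant0:(0,1)->E->(0,2) | ant1:(0,2)->W->(0,1) | ant2:(0,1)->E->(0,2)
  grid max=10 at (0,2)

(0,2) (0,1) (0,2)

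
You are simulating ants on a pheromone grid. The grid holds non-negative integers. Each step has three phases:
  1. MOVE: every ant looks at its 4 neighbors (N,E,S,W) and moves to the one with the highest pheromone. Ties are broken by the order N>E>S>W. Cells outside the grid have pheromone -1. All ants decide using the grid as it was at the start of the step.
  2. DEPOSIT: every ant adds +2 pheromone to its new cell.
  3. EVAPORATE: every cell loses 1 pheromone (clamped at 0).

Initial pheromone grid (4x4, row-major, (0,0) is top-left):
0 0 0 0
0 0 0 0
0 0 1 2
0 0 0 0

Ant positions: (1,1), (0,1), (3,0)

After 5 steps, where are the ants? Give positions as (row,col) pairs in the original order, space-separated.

Step 1: ant0:(1,1)->N->(0,1) | ant1:(0,1)->E->(0,2) | ant2:(3,0)->N->(2,0)
  grid max=1 at (0,1)
Step 2: ant0:(0,1)->E->(0,2) | ant1:(0,2)->W->(0,1) | ant2:(2,0)->N->(1,0)
  grid max=2 at (0,1)
Step 3: ant0:(0,2)->W->(0,1) | ant1:(0,1)->E->(0,2) | ant2:(1,0)->N->(0,0)
  grid max=3 at (0,1)
Step 4: ant0:(0,1)->E->(0,2) | ant1:(0,2)->W->(0,1) | ant2:(0,0)->E->(0,1)
  grid max=6 at (0,1)
Step 5: ant0:(0,2)->W->(0,1) | ant1:(0,1)->E->(0,2) | ant2:(0,1)->E->(0,2)
  grid max=7 at (0,1)

(0,1) (0,2) (0,2)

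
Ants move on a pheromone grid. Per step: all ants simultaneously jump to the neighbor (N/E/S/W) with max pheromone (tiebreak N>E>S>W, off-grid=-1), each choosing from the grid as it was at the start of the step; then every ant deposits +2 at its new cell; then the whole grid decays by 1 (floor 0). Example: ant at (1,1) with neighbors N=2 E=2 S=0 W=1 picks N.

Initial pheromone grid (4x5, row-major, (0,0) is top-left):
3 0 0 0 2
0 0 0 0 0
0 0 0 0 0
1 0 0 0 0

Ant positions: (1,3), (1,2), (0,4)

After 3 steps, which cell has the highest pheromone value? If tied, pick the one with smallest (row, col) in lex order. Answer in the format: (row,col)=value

Answer: (0,3)=5

Derivation:
Step 1: ant0:(1,3)->N->(0,3) | ant1:(1,2)->N->(0,2) | ant2:(0,4)->S->(1,4)
  grid max=2 at (0,0)
Step 2: ant0:(0,3)->E->(0,4) | ant1:(0,2)->E->(0,3) | ant2:(1,4)->N->(0,4)
  grid max=4 at (0,4)
Step 3: ant0:(0,4)->W->(0,3) | ant1:(0,3)->E->(0,4) | ant2:(0,4)->W->(0,3)
  grid max=5 at (0,3)
Final grid:
  0 0 0 5 5
  0 0 0 0 0
  0 0 0 0 0
  0 0 0 0 0
Max pheromone 5 at (0,3)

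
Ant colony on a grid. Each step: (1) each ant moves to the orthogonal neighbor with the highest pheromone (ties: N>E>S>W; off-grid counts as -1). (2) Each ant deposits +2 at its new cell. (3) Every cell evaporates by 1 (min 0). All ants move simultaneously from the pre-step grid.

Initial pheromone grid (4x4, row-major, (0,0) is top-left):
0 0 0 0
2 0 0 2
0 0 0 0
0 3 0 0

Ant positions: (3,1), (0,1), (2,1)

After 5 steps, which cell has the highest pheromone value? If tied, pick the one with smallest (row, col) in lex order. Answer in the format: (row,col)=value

Step 1: ant0:(3,1)->N->(2,1) | ant1:(0,1)->E->(0,2) | ant2:(2,1)->S->(3,1)
  grid max=4 at (3,1)
Step 2: ant0:(2,1)->S->(3,1) | ant1:(0,2)->E->(0,3) | ant2:(3,1)->N->(2,1)
  grid max=5 at (3,1)
Step 3: ant0:(3,1)->N->(2,1) | ant1:(0,3)->S->(1,3) | ant2:(2,1)->S->(3,1)
  grid max=6 at (3,1)
Step 4: ant0:(2,1)->S->(3,1) | ant1:(1,3)->N->(0,3) | ant2:(3,1)->N->(2,1)
  grid max=7 at (3,1)
Step 5: ant0:(3,1)->N->(2,1) | ant1:(0,3)->S->(1,3) | ant2:(2,1)->S->(3,1)
  grid max=8 at (3,1)
Final grid:
  0 0 0 0
  0 0 0 1
  0 5 0 0
  0 8 0 0
Max pheromone 8 at (3,1)

Answer: (3,1)=8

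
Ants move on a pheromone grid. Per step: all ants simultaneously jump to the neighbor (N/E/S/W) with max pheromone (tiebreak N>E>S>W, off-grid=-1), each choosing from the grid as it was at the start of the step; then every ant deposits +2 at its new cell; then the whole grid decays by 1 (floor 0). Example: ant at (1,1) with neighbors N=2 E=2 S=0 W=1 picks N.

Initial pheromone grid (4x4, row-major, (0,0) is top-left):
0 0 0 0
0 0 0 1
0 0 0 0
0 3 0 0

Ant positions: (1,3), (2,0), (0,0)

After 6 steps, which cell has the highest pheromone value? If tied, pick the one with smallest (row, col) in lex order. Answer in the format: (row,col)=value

Step 1: ant0:(1,3)->N->(0,3) | ant1:(2,0)->N->(1,0) | ant2:(0,0)->E->(0,1)
  grid max=2 at (3,1)
Step 2: ant0:(0,3)->S->(1,3) | ant1:(1,0)->N->(0,0) | ant2:(0,1)->E->(0,2)
  grid max=1 at (0,0)
Step 3: ant0:(1,3)->N->(0,3) | ant1:(0,0)->E->(0,1) | ant2:(0,2)->E->(0,3)
  grid max=3 at (0,3)
Step 4: ant0:(0,3)->S->(1,3) | ant1:(0,1)->E->(0,2) | ant2:(0,3)->S->(1,3)
  grid max=3 at (1,3)
Step 5: ant0:(1,3)->N->(0,3) | ant1:(0,2)->E->(0,3) | ant2:(1,3)->N->(0,3)
  grid max=7 at (0,3)
Step 6: ant0:(0,3)->S->(1,3) | ant1:(0,3)->S->(1,3) | ant2:(0,3)->S->(1,3)
  grid max=7 at (1,3)
Final grid:
  0 0 0 6
  0 0 0 7
  0 0 0 0
  0 0 0 0
Max pheromone 7 at (1,3)

Answer: (1,3)=7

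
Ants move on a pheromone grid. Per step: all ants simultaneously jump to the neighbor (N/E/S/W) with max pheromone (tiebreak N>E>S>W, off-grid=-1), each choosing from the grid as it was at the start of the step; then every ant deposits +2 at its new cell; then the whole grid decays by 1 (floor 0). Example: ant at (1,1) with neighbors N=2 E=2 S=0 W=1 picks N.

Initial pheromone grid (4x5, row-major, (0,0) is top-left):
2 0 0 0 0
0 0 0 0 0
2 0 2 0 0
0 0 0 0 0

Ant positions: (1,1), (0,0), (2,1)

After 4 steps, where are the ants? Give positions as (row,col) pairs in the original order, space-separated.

Step 1: ant0:(1,1)->N->(0,1) | ant1:(0,0)->E->(0,1) | ant2:(2,1)->E->(2,2)
  grid max=3 at (0,1)
Step 2: ant0:(0,1)->W->(0,0) | ant1:(0,1)->W->(0,0) | ant2:(2,2)->N->(1,2)
  grid max=4 at (0,0)
Step 3: ant0:(0,0)->E->(0,1) | ant1:(0,0)->E->(0,1) | ant2:(1,2)->S->(2,2)
  grid max=5 at (0,1)
Step 4: ant0:(0,1)->W->(0,0) | ant1:(0,1)->W->(0,0) | ant2:(2,2)->N->(1,2)
  grid max=6 at (0,0)

(0,0) (0,0) (1,2)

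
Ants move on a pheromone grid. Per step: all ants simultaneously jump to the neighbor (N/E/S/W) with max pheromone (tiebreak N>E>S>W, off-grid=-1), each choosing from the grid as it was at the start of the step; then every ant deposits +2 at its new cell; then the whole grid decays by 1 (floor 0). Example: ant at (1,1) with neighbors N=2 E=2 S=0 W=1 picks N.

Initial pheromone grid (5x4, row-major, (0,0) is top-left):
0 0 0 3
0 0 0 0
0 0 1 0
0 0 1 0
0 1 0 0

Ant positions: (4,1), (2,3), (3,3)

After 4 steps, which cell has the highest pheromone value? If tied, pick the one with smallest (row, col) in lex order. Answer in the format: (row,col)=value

Step 1: ant0:(4,1)->N->(3,1) | ant1:(2,3)->W->(2,2) | ant2:(3,3)->W->(3,2)
  grid max=2 at (0,3)
Step 2: ant0:(3,1)->E->(3,2) | ant1:(2,2)->S->(3,2) | ant2:(3,2)->N->(2,2)
  grid max=5 at (3,2)
Step 3: ant0:(3,2)->N->(2,2) | ant1:(3,2)->N->(2,2) | ant2:(2,2)->S->(3,2)
  grid max=6 at (2,2)
Step 4: ant0:(2,2)->S->(3,2) | ant1:(2,2)->S->(3,2) | ant2:(3,2)->N->(2,2)
  grid max=9 at (3,2)
Final grid:
  0 0 0 0
  0 0 0 0
  0 0 7 0
  0 0 9 0
  0 0 0 0
Max pheromone 9 at (3,2)

Answer: (3,2)=9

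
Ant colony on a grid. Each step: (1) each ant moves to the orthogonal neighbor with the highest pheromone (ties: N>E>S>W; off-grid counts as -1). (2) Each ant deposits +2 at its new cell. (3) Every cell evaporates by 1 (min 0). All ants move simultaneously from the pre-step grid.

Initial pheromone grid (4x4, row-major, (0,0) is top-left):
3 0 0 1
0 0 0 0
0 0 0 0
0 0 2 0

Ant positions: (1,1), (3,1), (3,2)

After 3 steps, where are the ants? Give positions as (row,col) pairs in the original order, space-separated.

Step 1: ant0:(1,1)->N->(0,1) | ant1:(3,1)->E->(3,2) | ant2:(3,2)->N->(2,2)
  grid max=3 at (3,2)
Step 2: ant0:(0,1)->W->(0,0) | ant1:(3,2)->N->(2,2) | ant2:(2,2)->S->(3,2)
  grid max=4 at (3,2)
Step 3: ant0:(0,0)->E->(0,1) | ant1:(2,2)->S->(3,2) | ant2:(3,2)->N->(2,2)
  grid max=5 at (3,2)

(0,1) (3,2) (2,2)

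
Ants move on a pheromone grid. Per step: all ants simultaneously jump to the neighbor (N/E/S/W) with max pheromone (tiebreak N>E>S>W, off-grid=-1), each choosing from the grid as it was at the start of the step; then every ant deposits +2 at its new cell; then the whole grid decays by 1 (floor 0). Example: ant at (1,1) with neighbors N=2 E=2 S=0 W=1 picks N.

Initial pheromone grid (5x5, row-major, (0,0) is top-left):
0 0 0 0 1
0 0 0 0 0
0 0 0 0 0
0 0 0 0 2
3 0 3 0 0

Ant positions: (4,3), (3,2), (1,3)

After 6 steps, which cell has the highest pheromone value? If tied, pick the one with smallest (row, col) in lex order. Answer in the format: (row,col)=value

Step 1: ant0:(4,3)->W->(4,2) | ant1:(3,2)->S->(4,2) | ant2:(1,3)->N->(0,3)
  grid max=6 at (4,2)
Step 2: ant0:(4,2)->N->(3,2) | ant1:(4,2)->N->(3,2) | ant2:(0,3)->E->(0,4)
  grid max=5 at (4,2)
Step 3: ant0:(3,2)->S->(4,2) | ant1:(3,2)->S->(4,2) | ant2:(0,4)->S->(1,4)
  grid max=8 at (4,2)
Step 4: ant0:(4,2)->N->(3,2) | ant1:(4,2)->N->(3,2) | ant2:(1,4)->N->(0,4)
  grid max=7 at (4,2)
Step 5: ant0:(3,2)->S->(4,2) | ant1:(3,2)->S->(4,2) | ant2:(0,4)->S->(1,4)
  grid max=10 at (4,2)
Step 6: ant0:(4,2)->N->(3,2) | ant1:(4,2)->N->(3,2) | ant2:(1,4)->N->(0,4)
  grid max=9 at (4,2)
Final grid:
  0 0 0 0 1
  0 0 0 0 0
  0 0 0 0 0
  0 0 7 0 0
  0 0 9 0 0
Max pheromone 9 at (4,2)

Answer: (4,2)=9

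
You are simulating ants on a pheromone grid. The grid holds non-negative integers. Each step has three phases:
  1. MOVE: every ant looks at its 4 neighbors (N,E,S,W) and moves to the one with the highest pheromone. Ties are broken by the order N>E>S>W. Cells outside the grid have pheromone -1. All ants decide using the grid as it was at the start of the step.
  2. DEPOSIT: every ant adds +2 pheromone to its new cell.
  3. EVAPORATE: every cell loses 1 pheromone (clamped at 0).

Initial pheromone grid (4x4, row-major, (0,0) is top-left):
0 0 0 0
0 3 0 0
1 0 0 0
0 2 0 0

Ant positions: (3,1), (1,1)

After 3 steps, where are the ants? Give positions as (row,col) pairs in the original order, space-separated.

Step 1: ant0:(3,1)->N->(2,1) | ant1:(1,1)->N->(0,1)
  grid max=2 at (1,1)
Step 2: ant0:(2,1)->N->(1,1) | ant1:(0,1)->S->(1,1)
  grid max=5 at (1,1)
Step 3: ant0:(1,1)->N->(0,1) | ant1:(1,1)->N->(0,1)
  grid max=4 at (1,1)

(0,1) (0,1)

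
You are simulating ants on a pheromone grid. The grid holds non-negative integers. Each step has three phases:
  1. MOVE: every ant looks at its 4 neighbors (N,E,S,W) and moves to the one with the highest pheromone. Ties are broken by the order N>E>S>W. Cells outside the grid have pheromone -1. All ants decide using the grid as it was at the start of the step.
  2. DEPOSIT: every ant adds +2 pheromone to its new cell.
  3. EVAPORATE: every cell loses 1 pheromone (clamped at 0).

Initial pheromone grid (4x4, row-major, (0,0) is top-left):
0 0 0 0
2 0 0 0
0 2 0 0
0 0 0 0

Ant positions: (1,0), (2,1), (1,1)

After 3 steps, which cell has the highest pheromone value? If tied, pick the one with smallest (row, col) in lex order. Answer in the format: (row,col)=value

Answer: (1,1)=5

Derivation:
Step 1: ant0:(1,0)->N->(0,0) | ant1:(2,1)->N->(1,1) | ant2:(1,1)->S->(2,1)
  grid max=3 at (2,1)
Step 2: ant0:(0,0)->S->(1,0) | ant1:(1,1)->S->(2,1) | ant2:(2,1)->N->(1,1)
  grid max=4 at (2,1)
Step 3: ant0:(1,0)->E->(1,1) | ant1:(2,1)->N->(1,1) | ant2:(1,1)->S->(2,1)
  grid max=5 at (1,1)
Final grid:
  0 0 0 0
  1 5 0 0
  0 5 0 0
  0 0 0 0
Max pheromone 5 at (1,1)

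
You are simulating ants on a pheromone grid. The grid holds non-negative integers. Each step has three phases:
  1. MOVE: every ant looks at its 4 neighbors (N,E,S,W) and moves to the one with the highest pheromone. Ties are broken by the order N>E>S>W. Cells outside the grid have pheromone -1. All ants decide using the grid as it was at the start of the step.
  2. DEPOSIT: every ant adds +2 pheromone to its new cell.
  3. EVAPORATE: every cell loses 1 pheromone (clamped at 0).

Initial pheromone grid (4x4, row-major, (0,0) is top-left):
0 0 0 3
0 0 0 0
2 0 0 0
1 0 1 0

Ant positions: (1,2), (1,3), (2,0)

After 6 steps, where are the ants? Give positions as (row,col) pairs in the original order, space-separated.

Step 1: ant0:(1,2)->N->(0,2) | ant1:(1,3)->N->(0,3) | ant2:(2,0)->S->(3,0)
  grid max=4 at (0,3)
Step 2: ant0:(0,2)->E->(0,3) | ant1:(0,3)->W->(0,2) | ant2:(3,0)->N->(2,0)
  grid max=5 at (0,3)
Step 3: ant0:(0,3)->W->(0,2) | ant1:(0,2)->E->(0,3) | ant2:(2,0)->S->(3,0)
  grid max=6 at (0,3)
Step 4: ant0:(0,2)->E->(0,3) | ant1:(0,3)->W->(0,2) | ant2:(3,0)->N->(2,0)
  grid max=7 at (0,3)
Step 5: ant0:(0,3)->W->(0,2) | ant1:(0,2)->E->(0,3) | ant2:(2,0)->S->(3,0)
  grid max=8 at (0,3)
Step 6: ant0:(0,2)->E->(0,3) | ant1:(0,3)->W->(0,2) | ant2:(3,0)->N->(2,0)
  grid max=9 at (0,3)

(0,3) (0,2) (2,0)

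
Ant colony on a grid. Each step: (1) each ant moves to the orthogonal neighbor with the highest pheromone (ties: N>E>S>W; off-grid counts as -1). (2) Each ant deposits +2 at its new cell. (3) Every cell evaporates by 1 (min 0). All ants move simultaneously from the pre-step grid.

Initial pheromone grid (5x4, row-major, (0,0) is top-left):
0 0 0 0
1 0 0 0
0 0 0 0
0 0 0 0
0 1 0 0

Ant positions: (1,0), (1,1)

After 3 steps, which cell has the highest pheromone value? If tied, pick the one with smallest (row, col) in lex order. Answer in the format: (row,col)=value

Step 1: ant0:(1,0)->N->(0,0) | ant1:(1,1)->W->(1,0)
  grid max=2 at (1,0)
Step 2: ant0:(0,0)->S->(1,0) | ant1:(1,0)->N->(0,0)
  grid max=3 at (1,0)
Step 3: ant0:(1,0)->N->(0,0) | ant1:(0,0)->S->(1,0)
  grid max=4 at (1,0)
Final grid:
  3 0 0 0
  4 0 0 0
  0 0 0 0
  0 0 0 0
  0 0 0 0
Max pheromone 4 at (1,0)

Answer: (1,0)=4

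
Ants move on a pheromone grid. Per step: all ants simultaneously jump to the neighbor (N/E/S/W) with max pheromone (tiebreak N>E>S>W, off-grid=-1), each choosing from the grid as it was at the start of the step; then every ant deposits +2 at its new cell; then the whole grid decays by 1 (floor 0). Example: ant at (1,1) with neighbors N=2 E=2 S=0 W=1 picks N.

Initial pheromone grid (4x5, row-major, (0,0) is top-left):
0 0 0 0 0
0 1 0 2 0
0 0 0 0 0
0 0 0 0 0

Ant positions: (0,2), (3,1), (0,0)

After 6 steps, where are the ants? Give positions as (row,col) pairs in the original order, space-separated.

Step 1: ant0:(0,2)->E->(0,3) | ant1:(3,1)->N->(2,1) | ant2:(0,0)->E->(0,1)
  grid max=1 at (0,1)
Step 2: ant0:(0,3)->S->(1,3) | ant1:(2,1)->N->(1,1) | ant2:(0,1)->E->(0,2)
  grid max=2 at (1,3)
Step 3: ant0:(1,3)->N->(0,3) | ant1:(1,1)->N->(0,1) | ant2:(0,2)->E->(0,3)
  grid max=3 at (0,3)
Step 4: ant0:(0,3)->S->(1,3) | ant1:(0,1)->E->(0,2) | ant2:(0,3)->S->(1,3)
  grid max=4 at (1,3)
Step 5: ant0:(1,3)->N->(0,3) | ant1:(0,2)->E->(0,3) | ant2:(1,3)->N->(0,3)
  grid max=7 at (0,3)
Step 6: ant0:(0,3)->S->(1,3) | ant1:(0,3)->S->(1,3) | ant2:(0,3)->S->(1,3)
  grid max=8 at (1,3)

(1,3) (1,3) (1,3)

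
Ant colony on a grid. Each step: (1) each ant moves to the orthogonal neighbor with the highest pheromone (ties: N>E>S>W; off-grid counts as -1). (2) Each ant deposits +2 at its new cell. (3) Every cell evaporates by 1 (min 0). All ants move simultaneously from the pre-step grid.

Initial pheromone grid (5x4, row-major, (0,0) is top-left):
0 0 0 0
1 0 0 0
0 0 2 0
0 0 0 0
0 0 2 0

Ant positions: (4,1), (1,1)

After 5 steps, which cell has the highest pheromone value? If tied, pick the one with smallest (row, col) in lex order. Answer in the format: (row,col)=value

Answer: (4,2)=3

Derivation:
Step 1: ant0:(4,1)->E->(4,2) | ant1:(1,1)->W->(1,0)
  grid max=3 at (4,2)
Step 2: ant0:(4,2)->N->(3,2) | ant1:(1,0)->N->(0,0)
  grid max=2 at (4,2)
Step 3: ant0:(3,2)->S->(4,2) | ant1:(0,0)->S->(1,0)
  grid max=3 at (4,2)
Step 4: ant0:(4,2)->N->(3,2) | ant1:(1,0)->N->(0,0)
  grid max=2 at (4,2)
Step 5: ant0:(3,2)->S->(4,2) | ant1:(0,0)->S->(1,0)
  grid max=3 at (4,2)
Final grid:
  0 0 0 0
  2 0 0 0
  0 0 0 0
  0 0 0 0
  0 0 3 0
Max pheromone 3 at (4,2)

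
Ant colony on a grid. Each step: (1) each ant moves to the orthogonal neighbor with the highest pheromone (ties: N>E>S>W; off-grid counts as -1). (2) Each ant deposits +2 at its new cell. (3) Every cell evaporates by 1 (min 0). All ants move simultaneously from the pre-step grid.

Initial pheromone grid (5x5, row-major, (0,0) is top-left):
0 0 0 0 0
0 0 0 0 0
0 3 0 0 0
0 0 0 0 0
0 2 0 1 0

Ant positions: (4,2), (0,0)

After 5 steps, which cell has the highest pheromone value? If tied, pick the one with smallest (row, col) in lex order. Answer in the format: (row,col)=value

Answer: (4,1)=3

Derivation:
Step 1: ant0:(4,2)->W->(4,1) | ant1:(0,0)->E->(0,1)
  grid max=3 at (4,1)
Step 2: ant0:(4,1)->N->(3,1) | ant1:(0,1)->E->(0,2)
  grid max=2 at (4,1)
Step 3: ant0:(3,1)->S->(4,1) | ant1:(0,2)->E->(0,3)
  grid max=3 at (4,1)
Step 4: ant0:(4,1)->N->(3,1) | ant1:(0,3)->E->(0,4)
  grid max=2 at (4,1)
Step 5: ant0:(3,1)->S->(4,1) | ant1:(0,4)->S->(1,4)
  grid max=3 at (4,1)
Final grid:
  0 0 0 0 0
  0 0 0 0 1
  0 0 0 0 0
  0 0 0 0 0
  0 3 0 0 0
Max pheromone 3 at (4,1)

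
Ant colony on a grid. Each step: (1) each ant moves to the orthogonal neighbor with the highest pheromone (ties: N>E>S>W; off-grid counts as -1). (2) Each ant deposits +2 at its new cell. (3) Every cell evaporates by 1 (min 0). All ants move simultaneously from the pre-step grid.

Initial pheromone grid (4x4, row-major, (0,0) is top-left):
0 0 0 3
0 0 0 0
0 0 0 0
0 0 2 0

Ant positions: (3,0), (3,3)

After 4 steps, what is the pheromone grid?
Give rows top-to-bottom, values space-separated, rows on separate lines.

After step 1: ants at (2,0),(3,2)
  0 0 0 2
  0 0 0 0
  1 0 0 0
  0 0 3 0
After step 2: ants at (1,0),(2,2)
  0 0 0 1
  1 0 0 0
  0 0 1 0
  0 0 2 0
After step 3: ants at (0,0),(3,2)
  1 0 0 0
  0 0 0 0
  0 0 0 0
  0 0 3 0
After step 4: ants at (0,1),(2,2)
  0 1 0 0
  0 0 0 0
  0 0 1 0
  0 0 2 0

0 1 0 0
0 0 0 0
0 0 1 0
0 0 2 0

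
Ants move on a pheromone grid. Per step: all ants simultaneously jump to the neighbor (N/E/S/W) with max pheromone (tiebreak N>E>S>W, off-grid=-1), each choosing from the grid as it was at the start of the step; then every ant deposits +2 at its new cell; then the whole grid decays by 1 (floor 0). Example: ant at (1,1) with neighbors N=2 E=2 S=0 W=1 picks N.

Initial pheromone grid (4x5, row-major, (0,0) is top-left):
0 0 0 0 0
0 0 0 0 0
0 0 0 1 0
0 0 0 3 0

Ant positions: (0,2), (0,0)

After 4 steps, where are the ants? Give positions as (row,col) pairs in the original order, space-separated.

Step 1: ant0:(0,2)->E->(0,3) | ant1:(0,0)->E->(0,1)
  grid max=2 at (3,3)
Step 2: ant0:(0,3)->E->(0,4) | ant1:(0,1)->E->(0,2)
  grid max=1 at (0,2)
Step 3: ant0:(0,4)->S->(1,4) | ant1:(0,2)->E->(0,3)
  grid max=1 at (0,3)
Step 4: ant0:(1,4)->N->(0,4) | ant1:(0,3)->E->(0,4)
  grid max=3 at (0,4)

(0,4) (0,4)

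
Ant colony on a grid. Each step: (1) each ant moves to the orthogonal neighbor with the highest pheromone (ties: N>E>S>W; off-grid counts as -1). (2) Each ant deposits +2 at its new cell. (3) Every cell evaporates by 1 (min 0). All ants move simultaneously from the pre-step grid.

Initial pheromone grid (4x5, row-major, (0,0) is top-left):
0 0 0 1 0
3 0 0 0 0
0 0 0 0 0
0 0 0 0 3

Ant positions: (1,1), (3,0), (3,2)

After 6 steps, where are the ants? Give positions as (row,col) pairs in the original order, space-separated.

Step 1: ant0:(1,1)->W->(1,0) | ant1:(3,0)->N->(2,0) | ant2:(3,2)->N->(2,2)
  grid max=4 at (1,0)
Step 2: ant0:(1,0)->S->(2,0) | ant1:(2,0)->N->(1,0) | ant2:(2,2)->N->(1,2)
  grid max=5 at (1,0)
Step 3: ant0:(2,0)->N->(1,0) | ant1:(1,0)->S->(2,0) | ant2:(1,2)->N->(0,2)
  grid max=6 at (1,0)
Step 4: ant0:(1,0)->S->(2,0) | ant1:(2,0)->N->(1,0) | ant2:(0,2)->E->(0,3)
  grid max=7 at (1,0)
Step 5: ant0:(2,0)->N->(1,0) | ant1:(1,0)->S->(2,0) | ant2:(0,3)->E->(0,4)
  grid max=8 at (1,0)
Step 6: ant0:(1,0)->S->(2,0) | ant1:(2,0)->N->(1,0) | ant2:(0,4)->S->(1,4)
  grid max=9 at (1,0)

(2,0) (1,0) (1,4)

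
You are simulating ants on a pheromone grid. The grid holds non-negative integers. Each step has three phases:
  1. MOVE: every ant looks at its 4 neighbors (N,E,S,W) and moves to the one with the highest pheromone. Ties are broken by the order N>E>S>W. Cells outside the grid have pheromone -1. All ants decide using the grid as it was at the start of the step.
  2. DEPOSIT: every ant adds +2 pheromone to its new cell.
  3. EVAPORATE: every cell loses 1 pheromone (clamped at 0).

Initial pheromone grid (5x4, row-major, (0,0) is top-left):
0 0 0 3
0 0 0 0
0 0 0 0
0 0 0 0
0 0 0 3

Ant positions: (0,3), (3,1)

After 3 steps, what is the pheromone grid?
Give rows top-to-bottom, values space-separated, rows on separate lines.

After step 1: ants at (1,3),(2,1)
  0 0 0 2
  0 0 0 1
  0 1 0 0
  0 0 0 0
  0 0 0 2
After step 2: ants at (0,3),(1,1)
  0 0 0 3
  0 1 0 0
  0 0 0 0
  0 0 0 0
  0 0 0 1
After step 3: ants at (1,3),(0,1)
  0 1 0 2
  0 0 0 1
  0 0 0 0
  0 0 0 0
  0 0 0 0

0 1 0 2
0 0 0 1
0 0 0 0
0 0 0 0
0 0 0 0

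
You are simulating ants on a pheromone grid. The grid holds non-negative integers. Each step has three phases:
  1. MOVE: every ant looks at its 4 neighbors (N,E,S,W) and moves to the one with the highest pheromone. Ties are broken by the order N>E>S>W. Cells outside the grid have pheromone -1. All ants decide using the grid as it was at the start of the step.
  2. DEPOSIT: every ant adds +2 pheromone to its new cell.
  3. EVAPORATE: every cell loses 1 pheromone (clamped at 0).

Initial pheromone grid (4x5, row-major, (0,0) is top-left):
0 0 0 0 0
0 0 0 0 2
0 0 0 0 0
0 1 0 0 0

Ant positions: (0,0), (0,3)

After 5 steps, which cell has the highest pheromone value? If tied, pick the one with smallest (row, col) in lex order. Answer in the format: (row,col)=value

Answer: (0,4)=3

Derivation:
Step 1: ant0:(0,0)->E->(0,1) | ant1:(0,3)->E->(0,4)
  grid max=1 at (0,1)
Step 2: ant0:(0,1)->E->(0,2) | ant1:(0,4)->S->(1,4)
  grid max=2 at (1,4)
Step 3: ant0:(0,2)->E->(0,3) | ant1:(1,4)->N->(0,4)
  grid max=1 at (0,3)
Step 4: ant0:(0,3)->E->(0,4) | ant1:(0,4)->S->(1,4)
  grid max=2 at (0,4)
Step 5: ant0:(0,4)->S->(1,4) | ant1:(1,4)->N->(0,4)
  grid max=3 at (0,4)
Final grid:
  0 0 0 0 3
  0 0 0 0 3
  0 0 0 0 0
  0 0 0 0 0
Max pheromone 3 at (0,4)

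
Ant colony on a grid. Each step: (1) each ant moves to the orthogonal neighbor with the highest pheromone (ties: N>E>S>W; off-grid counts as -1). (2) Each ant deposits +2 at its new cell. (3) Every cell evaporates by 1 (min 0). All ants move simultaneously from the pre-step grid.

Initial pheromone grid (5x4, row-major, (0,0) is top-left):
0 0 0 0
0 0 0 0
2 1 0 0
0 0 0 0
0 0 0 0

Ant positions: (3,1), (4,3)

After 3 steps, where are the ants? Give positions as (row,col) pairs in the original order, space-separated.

Step 1: ant0:(3,1)->N->(2,1) | ant1:(4,3)->N->(3,3)
  grid max=2 at (2,1)
Step 2: ant0:(2,1)->W->(2,0) | ant1:(3,3)->N->(2,3)
  grid max=2 at (2,0)
Step 3: ant0:(2,0)->E->(2,1) | ant1:(2,3)->N->(1,3)
  grid max=2 at (2,1)

(2,1) (1,3)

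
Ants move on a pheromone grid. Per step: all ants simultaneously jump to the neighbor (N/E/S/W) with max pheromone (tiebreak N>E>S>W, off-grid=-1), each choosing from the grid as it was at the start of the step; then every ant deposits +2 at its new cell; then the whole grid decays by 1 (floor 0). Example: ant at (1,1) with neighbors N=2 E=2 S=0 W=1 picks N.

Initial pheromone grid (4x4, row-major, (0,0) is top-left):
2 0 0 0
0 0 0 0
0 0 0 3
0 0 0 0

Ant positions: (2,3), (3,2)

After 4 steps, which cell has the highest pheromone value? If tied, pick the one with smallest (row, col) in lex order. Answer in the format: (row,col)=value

Answer: (2,3)=7

Derivation:
Step 1: ant0:(2,3)->N->(1,3) | ant1:(3,2)->N->(2,2)
  grid max=2 at (2,3)
Step 2: ant0:(1,3)->S->(2,3) | ant1:(2,2)->E->(2,3)
  grid max=5 at (2,3)
Step 3: ant0:(2,3)->N->(1,3) | ant1:(2,3)->N->(1,3)
  grid max=4 at (2,3)
Step 4: ant0:(1,3)->S->(2,3) | ant1:(1,3)->S->(2,3)
  grid max=7 at (2,3)
Final grid:
  0 0 0 0
  0 0 0 2
  0 0 0 7
  0 0 0 0
Max pheromone 7 at (2,3)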